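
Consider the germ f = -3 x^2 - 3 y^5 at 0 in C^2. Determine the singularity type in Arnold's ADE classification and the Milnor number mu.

Type A4, Milnor number mu = 4.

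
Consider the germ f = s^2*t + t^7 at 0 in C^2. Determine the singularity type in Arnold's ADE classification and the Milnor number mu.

Type D8, Milnor number mu = 8.

The Hessian of f at 0 is [[0, 0], [0, 0]] with rank 0, so corank 2. A Groebner basis of the Jacobian ideal J(f) in C{s,t} is {s^2/7 + t^6, s^3, s*t}; counting standard monomials gives mu = 8. Corank 2; j^3 = s^2*t has shape L^2 M (L != M), so D-series; mu = 8 gives D_8.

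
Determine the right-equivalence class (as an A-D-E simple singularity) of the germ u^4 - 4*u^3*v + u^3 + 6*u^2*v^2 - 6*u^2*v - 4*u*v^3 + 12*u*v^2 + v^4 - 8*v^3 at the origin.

E_6

The Hessian of f at 0 has rank 0. Corank 2; j^3 = (u - 2*v)^3 is a perfect cube, so E-series; the 4-jet and mu = 6 give E_6.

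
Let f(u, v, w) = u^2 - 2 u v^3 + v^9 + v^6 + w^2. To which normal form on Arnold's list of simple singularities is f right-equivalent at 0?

A_8

The Hessian of f at 0 has rank 2. Corank 1: A-series; mu = 8 gives A_8.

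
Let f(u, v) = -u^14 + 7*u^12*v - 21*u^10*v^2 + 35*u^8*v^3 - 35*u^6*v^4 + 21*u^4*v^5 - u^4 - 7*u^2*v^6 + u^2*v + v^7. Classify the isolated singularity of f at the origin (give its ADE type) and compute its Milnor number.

The Hessian of f at 0 is [[0, 0], [0, 0]] with rank 0, so corank 2. A Groebner basis of the Jacobian ideal J(f) in C{u,v} is {u^2/7 + v^6, u^3, u*v}; counting standard monomials gives mu = 8. Corank 2; j^3 = u^2*v has shape L^2 M (L != M), so D-series; mu = 8 gives D_8.

Type D_{8}, Milnor number mu = 8.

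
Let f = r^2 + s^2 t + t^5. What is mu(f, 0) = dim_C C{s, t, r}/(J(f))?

The Hessian of f at 0 is [[0, 0, 0], [0, 0, 0], [0, 0, 2]] with rank 1, so corank 2. A Groebner basis of the Jacobian ideal J(f) in C{s,t,r} is {s^2/5 + t^4, s^3, s*t, r}; counting standard monomials gives mu = 6. Corank 2; j^3 = s^2*t has shape L^2 M (L != M), so D-series; mu = 6 gives D_6.

6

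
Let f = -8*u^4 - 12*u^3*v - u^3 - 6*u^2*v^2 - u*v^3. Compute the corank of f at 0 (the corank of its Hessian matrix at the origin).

2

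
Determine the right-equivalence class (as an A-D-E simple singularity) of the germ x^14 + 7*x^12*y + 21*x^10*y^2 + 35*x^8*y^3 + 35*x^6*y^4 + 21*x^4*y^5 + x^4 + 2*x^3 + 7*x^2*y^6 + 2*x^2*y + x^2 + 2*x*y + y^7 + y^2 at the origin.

A_{6}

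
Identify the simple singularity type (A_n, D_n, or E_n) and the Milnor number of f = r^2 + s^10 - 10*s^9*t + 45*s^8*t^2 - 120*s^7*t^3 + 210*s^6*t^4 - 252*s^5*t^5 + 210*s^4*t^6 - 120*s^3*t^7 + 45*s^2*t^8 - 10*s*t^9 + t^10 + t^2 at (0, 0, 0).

Type A9, Milnor number mu = 9.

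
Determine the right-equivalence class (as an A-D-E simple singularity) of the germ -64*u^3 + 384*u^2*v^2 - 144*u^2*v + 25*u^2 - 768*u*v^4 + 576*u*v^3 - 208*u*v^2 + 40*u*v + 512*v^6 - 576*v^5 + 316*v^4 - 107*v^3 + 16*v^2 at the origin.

A_{2}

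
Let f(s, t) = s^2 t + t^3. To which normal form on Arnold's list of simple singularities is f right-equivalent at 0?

D_4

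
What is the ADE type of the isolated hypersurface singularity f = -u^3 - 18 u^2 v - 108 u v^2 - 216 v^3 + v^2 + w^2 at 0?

A_{2}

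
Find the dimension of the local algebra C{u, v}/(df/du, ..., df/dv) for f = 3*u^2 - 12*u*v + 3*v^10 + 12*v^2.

9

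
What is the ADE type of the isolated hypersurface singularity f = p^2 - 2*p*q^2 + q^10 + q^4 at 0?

A_{9}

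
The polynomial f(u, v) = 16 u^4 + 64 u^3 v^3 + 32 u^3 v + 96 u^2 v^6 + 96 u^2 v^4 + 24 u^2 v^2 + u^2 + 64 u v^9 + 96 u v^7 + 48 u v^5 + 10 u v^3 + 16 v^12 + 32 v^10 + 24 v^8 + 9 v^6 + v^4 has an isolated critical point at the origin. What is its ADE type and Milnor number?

Type A_{3}, Milnor number mu = 3.

The Hessian of f at 0 has rank 1. Corank 1: A-series; mu = 3 gives A_3.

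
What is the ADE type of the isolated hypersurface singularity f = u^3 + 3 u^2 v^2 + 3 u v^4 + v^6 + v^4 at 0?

E_{6}

The Hessian of f at 0 is [[0, 0], [0, 0]] with rank 0, so corank 2. A Groebner basis of the Jacobian ideal J(f) in C{u,v} is {u^3, u^2*v, u^2/2 + u*v^2, v^3}; counting standard monomials gives mu = 6. Corank 2; j^3 = u^3 is a perfect cube, so E-series; the 4-jet and mu = 6 give E_6.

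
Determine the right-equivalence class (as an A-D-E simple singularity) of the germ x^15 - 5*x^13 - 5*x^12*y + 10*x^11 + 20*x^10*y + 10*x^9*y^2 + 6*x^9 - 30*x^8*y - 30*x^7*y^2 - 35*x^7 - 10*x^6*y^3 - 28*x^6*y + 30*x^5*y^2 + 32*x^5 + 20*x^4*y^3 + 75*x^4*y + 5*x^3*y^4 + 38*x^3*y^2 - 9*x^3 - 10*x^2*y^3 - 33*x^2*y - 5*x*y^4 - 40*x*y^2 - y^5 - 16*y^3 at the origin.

D_{6}

The Hessian of f at 0 has rank 0. Corank 2; j^3 = -(x + y)*(3*x + 4*y)^2 has shape L^2 M (L != M), so D-series; mu = 6 gives D_6.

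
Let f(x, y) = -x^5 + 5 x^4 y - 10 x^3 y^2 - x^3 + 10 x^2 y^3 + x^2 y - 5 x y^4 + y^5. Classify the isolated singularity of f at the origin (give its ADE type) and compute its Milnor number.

The Hessian of f at 0 has rank 0. Corank 2; j^3 = -x^2*(x - y) has shape L^2 M (L != M), so D-series; mu = 6 gives D_6.

Type D_6, Milnor number mu = 6.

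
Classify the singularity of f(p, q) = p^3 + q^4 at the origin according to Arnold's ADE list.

E_{6}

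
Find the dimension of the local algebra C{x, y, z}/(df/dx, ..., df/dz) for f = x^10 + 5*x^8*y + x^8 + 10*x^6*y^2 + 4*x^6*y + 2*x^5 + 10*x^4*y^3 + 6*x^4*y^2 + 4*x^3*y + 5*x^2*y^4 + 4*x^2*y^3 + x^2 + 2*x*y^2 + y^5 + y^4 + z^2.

The Hessian of f at 0 is [[2, 0, 0], [0, 0, 0], [0, 0, 2]] with rank 2, so corank 1. A Groebner basis of the Jacobian ideal J(f) in C{x,y,z} is {x^2, x + y^2, z}; counting standard monomials gives mu = 4. Corank 1: A-series; mu = 4 gives A_4.

4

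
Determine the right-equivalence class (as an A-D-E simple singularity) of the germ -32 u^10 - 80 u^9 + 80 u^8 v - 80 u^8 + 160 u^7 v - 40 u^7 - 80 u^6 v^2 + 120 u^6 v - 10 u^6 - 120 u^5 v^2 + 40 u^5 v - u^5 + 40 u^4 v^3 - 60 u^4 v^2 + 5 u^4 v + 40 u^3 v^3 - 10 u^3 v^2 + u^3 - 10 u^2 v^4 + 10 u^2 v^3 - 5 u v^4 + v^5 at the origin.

The Hessian of f at 0 is [[0, 0], [0, 0]] with rank 0, so corank 2. A Groebner basis of the Jacobian ideal J(f) in C{u,v} is {v^5, u*v^3 - v^4/4, u^2}; counting standard monomials gives mu = 8. Corank 2; j^3 = u^3 is a perfect cube, so E-series; the 5-jet and mu = 8 give E_8.

E8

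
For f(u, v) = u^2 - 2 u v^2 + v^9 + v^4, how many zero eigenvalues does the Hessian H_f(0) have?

The Hessian at 0 is [[2, 0], [0, 0]] of rank 1; hence corank 1.

1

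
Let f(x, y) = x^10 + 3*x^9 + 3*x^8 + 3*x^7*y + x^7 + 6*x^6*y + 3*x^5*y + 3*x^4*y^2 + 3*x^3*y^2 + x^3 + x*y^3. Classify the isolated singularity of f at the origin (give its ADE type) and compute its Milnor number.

The Hessian of f at 0 is [[0, 0], [0, 0]] with rank 0, so corank 2. A Groebner basis of the Jacobian ideal J(f) in C{x,y} is {x^3, x*y^2, 3*x^2 + y^3}; counting standard monomials gives mu = 7. Corank 2; j^3 = x^3 is a perfect cube, so E-series; the 4-jet and mu = 7 give E_7.

Type E7, Milnor number mu = 7.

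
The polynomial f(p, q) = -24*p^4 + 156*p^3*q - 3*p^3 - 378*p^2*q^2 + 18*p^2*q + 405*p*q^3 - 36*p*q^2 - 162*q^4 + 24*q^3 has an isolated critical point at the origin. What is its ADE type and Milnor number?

Type E7, Milnor number mu = 7.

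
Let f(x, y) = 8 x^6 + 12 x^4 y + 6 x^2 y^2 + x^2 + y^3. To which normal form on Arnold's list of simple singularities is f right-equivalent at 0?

A_{2}

The Hessian of f at 0 is [[2, 0], [0, 0]] with rank 1, so corank 1. A Groebner basis of the Jacobian ideal J(f) in C{x,y} is {y^2, x}; counting standard monomials gives mu = 2. Corank 1: A-series; mu = 2 gives A_2.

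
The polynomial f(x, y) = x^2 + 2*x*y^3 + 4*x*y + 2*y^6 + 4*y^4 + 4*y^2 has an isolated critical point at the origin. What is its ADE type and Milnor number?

Type A_{5}, Milnor number mu = 5.

The Hessian of f at 0 has rank 1. Corank 1: A-series; mu = 5 gives A_5.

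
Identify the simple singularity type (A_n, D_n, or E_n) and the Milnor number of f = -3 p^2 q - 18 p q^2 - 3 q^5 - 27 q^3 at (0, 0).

The Hessian of f at 0 is [[0, 0], [0, 0]] with rank 0, so corank 2. A Groebner basis of the Jacobian ideal J(f) in C{p,q} is {p^2/5 + q^4 - 9*q^2/5, p^3 + 27*q^3, p*q + 3*q^2}; counting standard monomials gives mu = 6. Corank 2; j^3 = -3*q*(p + 3*q)^2 has shape L^2 M (L != M), so D-series; mu = 6 gives D_6.

Type D_{6}, Milnor number mu = 6.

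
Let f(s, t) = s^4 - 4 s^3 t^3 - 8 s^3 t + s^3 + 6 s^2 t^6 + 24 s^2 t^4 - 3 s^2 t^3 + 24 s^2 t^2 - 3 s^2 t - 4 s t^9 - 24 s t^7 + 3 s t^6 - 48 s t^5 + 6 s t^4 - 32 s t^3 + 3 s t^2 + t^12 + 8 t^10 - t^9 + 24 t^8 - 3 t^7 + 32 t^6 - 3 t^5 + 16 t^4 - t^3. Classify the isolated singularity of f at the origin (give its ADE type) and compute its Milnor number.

The Hessian of f at 0 has rank 0. Corank 2; j^3 = (s - t)^3 is a perfect cube, so E-series; the 4-jet and mu = 6 give E_6.

Type E_6, Milnor number mu = 6.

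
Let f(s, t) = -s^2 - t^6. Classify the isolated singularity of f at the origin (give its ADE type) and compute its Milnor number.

Type A_{5}, Milnor number mu = 5.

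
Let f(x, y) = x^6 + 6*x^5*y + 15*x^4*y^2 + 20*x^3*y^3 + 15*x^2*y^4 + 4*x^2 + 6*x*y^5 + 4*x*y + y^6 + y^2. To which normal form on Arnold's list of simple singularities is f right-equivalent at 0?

The Hessian of f at 0 has rank 1. Corank 1: A-series; mu = 5 gives A_5.

A_5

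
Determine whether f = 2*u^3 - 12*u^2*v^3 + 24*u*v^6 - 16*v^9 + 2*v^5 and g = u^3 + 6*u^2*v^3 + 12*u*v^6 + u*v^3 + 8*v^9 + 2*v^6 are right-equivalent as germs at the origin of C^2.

The Hessian of f at 0 is [[0, 0], [0, 0]] with rank 0, so corank 2. A Groebner basis of the Jacobian ideal J(f) in C{u,v} is {-u^2/4 + u*v^3, v^4, u^3, u^2*v}; counting standard monomials gives mu = 8. Corank 2; j^3 = 2*u^3 is a perfect cube, so E-series; the 5-jet and mu = 8 give E_8. The Hessian of g at 0 is [[0, 0], [0, 0]] with rank 0, so corank 2. A Groebner basis of the Jacobian ideal J(g) in C{u,v} is {u^3, u*v^2, 3*u^2 + v^3}; counting standard monomials gives mu = 7. Corank 2; j^3 = u^3 is a perfect cube, so E-series; the 4-jet and mu = 7 give E_7. f is E_8 but g is E_7, hence not right-equivalent.

No.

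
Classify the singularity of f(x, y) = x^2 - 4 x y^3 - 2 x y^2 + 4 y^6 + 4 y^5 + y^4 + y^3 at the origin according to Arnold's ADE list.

A_2

The Hessian of f at 0 is [[2, 0], [0, 0]] with rank 1, so corank 1. A Groebner basis of the Jacobian ideal J(f) in C{x,y} is {y^2, x}; counting standard monomials gives mu = 2. Corank 1: A-series; mu = 2 gives A_2.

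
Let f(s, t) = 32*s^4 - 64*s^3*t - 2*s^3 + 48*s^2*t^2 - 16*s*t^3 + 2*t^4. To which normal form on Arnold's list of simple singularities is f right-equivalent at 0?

E6

The Hessian of f at 0 has rank 0. Corank 2; j^3 = -2*s^3 is a perfect cube, so E-series; the 4-jet and mu = 6 give E_6.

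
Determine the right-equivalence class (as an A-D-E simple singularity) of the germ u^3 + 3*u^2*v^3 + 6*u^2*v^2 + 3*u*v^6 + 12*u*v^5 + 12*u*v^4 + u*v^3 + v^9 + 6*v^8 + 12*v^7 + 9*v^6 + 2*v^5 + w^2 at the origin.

The Hessian of f at 0 has rank 1. Corank 2; j^3 = u^3 is a perfect cube, so E-series; the 4-jet and mu = 7 give E_7.

E_7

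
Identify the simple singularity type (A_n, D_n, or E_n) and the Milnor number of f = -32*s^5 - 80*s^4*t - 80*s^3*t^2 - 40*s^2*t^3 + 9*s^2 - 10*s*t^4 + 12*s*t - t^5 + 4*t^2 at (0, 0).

The Hessian of f at 0 has rank 1. Corank 1: A-series; mu = 4 gives A_4.

Type A4, Milnor number mu = 4.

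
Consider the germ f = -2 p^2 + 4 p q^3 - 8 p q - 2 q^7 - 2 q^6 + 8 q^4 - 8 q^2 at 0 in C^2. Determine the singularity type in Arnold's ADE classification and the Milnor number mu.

Type A_6, Milnor number mu = 6.

The Hessian of f at 0 is [[-4, -8], [-8, -16]] with rank 1, so corank 1. A Groebner basis of the Jacobian ideal J(f) in C{p,q} is {-p + q^3 - 2*q, p^2 + 4*p*q + 4*q^2}; counting standard monomials gives mu = 6. Corank 1: A-series; mu = 6 gives A_6.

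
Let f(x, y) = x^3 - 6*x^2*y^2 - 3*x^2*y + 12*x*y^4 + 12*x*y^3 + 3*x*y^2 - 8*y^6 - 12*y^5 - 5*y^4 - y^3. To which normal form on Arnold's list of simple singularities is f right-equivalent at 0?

E6

The Hessian of f at 0 is [[0, 0], [0, 0]] with rank 0, so corank 2. A Groebner basis of the Jacobian ideal J(f) in C{x,y} is {x^3 - 3*x^2/4 + 3*x*y/2 - 3*y^2/4, x^2*y - x^2/2 + x*y - y^2/2, -x^2/4 + x*y^2 + x*y/2 - y^2/4, y^3}; counting standard monomials gives mu = 6. Corank 2; j^3 = (x - y)^3 is a perfect cube, so E-series; the 4-jet and mu = 6 give E_6.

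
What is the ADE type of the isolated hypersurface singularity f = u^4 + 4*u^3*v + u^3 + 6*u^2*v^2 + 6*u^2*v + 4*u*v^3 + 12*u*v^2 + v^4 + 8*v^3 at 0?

E_{6}

The Hessian of f at 0 has rank 0. Corank 2; j^3 = (u + 2*v)^3 is a perfect cube, so E-series; the 4-jet and mu = 6 give E_6.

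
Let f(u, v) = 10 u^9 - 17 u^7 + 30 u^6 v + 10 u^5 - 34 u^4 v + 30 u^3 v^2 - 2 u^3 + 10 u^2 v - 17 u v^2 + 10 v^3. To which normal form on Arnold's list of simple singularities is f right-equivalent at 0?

D4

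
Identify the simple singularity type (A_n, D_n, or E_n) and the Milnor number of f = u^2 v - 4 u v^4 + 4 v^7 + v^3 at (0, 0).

The Hessian of f at 0 has rank 0. Corank 2; j^3 = v*(u^2 + v^2) splits into three distinct lines over C (the quadratic factor has nonzero discriminant), so D_4.

Type D_{4}, Milnor number mu = 4.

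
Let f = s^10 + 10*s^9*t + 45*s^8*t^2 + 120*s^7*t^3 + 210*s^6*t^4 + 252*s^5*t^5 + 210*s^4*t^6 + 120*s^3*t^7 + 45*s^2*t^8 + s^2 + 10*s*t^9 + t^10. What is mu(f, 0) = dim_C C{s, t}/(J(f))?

The Hessian of f at 0 has rank 1. Corank 1: A-series; mu = 9 gives A_9.

9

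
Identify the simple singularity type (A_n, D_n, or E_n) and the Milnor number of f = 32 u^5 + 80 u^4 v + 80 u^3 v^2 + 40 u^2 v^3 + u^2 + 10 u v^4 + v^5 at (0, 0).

The Hessian of f at 0 is [[2, 0], [0, 0]] with rank 1, so corank 1. A Groebner basis of the Jacobian ideal J(f) in C{u,v} is {v^4, u}; counting standard monomials gives mu = 4. Corank 1: A-series; mu = 4 gives A_4.

Type A_4, Milnor number mu = 4.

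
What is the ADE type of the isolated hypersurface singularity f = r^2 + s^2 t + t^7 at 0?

The Hessian of f at 0 is [[0, 0, 0], [0, 0, 0], [0, 0, 2]] with rank 1, so corank 2. A Groebner basis of the Jacobian ideal J(f) in C{s,t,r} is {s^2/7 + t^6, s^3, s*t, r}; counting standard monomials gives mu = 8. Corank 2; j^3 = s^2*t has shape L^2 M (L != M), so D-series; mu = 8 gives D_8.

D_8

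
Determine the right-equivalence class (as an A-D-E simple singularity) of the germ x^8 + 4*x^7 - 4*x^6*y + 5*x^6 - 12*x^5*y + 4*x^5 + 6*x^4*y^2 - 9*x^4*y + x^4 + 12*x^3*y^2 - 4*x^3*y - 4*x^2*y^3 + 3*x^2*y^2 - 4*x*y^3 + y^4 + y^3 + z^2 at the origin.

E6

The Hessian of f at 0 has rank 1. Corank 2; j^3 = y^3 is a perfect cube, so E-series; the 4-jet and mu = 6 give E_6.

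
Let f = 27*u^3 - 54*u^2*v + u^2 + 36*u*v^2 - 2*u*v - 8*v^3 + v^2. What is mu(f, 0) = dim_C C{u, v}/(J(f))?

The Hessian of f at 0 is [[2, -2], [-2, 2]] with rank 1, so corank 1. A Groebner basis of the Jacobian ideal J(f) in C{u,v} is {v^2, u - v}; counting standard monomials gives mu = 2. Corank 1: A-series; mu = 2 gives A_2.

2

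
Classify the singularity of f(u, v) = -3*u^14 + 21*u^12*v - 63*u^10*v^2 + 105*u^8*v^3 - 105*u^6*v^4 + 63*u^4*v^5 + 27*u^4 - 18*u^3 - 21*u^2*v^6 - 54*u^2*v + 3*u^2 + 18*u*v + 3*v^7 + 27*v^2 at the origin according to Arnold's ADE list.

The Hessian of f at 0 is [[6, 18], [18, 54]] with rank 1, so corank 1. A Groebner basis of the Jacobian ideal J(f) in C{u,v} is {14*u*v/729 + 5*u/6561 + v^4 - 4*v^3/27 + v^2/27 + 5*v/2187, u*v^2 + 4*u*v/27 + u/243 + v^3 + v^2/3 + v/81, u^2 - u/3 - v}; counting standard monomials gives mu = 6. Corank 1: A-series; mu = 6 gives A_6.

A_{6}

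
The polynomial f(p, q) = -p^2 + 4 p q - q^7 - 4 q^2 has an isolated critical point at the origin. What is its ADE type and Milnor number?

Type A6, Milnor number mu = 6.

The Hessian of f at 0 has rank 1. Corank 1: A-series; mu = 6 gives A_6.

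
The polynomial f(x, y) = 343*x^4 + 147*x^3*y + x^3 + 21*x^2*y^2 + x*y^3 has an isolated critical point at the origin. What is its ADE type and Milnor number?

Type E7, Milnor number mu = 7.

The Hessian of f at 0 is [[0, 0], [0, 0]] with rank 0, so corank 2. A Groebner basis of the Jacobian ideal J(f) in C{x,y} is {3*x^2/49 + y^4 + y^3/49, x^3, x^2*y - x^2/49 - y^3/147, 2*x^2/7 + x*y^2 + 2*y^3/21}; counting standard monomials gives mu = 7. Corank 2; j^3 = x^3 is a perfect cube, so E-series; the 4-jet and mu = 7 give E_7.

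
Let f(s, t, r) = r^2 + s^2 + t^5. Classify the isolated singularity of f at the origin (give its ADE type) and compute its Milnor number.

Type A_{4}, Milnor number mu = 4.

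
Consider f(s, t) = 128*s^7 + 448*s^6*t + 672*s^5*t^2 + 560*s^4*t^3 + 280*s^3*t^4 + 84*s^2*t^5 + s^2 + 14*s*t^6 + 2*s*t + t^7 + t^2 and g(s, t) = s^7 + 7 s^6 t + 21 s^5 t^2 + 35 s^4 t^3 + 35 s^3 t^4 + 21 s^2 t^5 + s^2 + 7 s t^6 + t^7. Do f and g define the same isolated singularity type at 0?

Yes.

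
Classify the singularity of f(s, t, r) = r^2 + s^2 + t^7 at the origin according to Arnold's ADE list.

The Hessian of f at 0 has rank 2. Corank 1: A-series; mu = 6 gives A_6.

A_6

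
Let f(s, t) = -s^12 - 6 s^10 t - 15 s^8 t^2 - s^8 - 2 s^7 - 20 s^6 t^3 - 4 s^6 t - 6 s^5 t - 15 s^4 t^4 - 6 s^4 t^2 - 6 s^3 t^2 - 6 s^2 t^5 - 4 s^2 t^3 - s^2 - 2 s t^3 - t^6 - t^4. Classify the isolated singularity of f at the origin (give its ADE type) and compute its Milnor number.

The Hessian of f at 0 has rank 1. Corank 1: A-series; mu = 3 gives A_3.

Type A3, Milnor number mu = 3.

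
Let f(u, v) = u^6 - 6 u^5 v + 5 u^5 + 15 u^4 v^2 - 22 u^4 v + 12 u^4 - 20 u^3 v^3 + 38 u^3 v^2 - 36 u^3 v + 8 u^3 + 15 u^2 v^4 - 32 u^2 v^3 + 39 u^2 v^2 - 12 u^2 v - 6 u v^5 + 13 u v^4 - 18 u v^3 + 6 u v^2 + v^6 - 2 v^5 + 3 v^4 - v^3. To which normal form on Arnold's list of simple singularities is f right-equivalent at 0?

E8

The Hessian of f at 0 has rank 0. Corank 2; j^3 = (2*u - v)^3 is a perfect cube, so E-series; the 5-jet and mu = 8 give E_8.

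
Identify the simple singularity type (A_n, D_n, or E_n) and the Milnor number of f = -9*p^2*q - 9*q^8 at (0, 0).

Type D9, Milnor number mu = 9.

The Hessian of f at 0 is [[0, 0], [0, 0]] with rank 0, so corank 2. A Groebner basis of the Jacobian ideal J(f) in C{p,q} is {p^2/8 + q^7, p^3, p*q}; counting standard monomials gives mu = 9. Corank 2; j^3 = -9*p^2*q has shape L^2 M (L != M), so D-series; mu = 9 gives D_9.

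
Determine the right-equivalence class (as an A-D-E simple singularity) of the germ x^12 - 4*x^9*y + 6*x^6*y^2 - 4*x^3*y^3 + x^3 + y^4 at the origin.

The Hessian of f at 0 is [[0, 0], [0, 0]] with rank 0, so corank 2. A Groebner basis of the Jacobian ideal J(f) in C{x,y} is {y^3, x^2}; counting standard monomials gives mu = 6. Corank 2; j^3 = x^3 is a perfect cube, so E-series; the 4-jet and mu = 6 give E_6.

E6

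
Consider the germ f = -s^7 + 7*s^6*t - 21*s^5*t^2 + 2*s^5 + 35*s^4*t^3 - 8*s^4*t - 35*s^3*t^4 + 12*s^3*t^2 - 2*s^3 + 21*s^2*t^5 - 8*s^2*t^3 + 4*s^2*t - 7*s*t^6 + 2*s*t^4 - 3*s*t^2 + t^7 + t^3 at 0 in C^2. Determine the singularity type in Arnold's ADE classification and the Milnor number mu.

Type D4, Milnor number mu = 4.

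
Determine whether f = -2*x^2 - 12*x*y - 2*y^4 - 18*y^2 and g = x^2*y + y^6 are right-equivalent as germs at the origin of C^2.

The Hessian of f at 0 has rank 1. Corank 1: A-series; mu = 3 gives A_3. The Hessian of g at 0 has rank 0. Corank 2; j^3 = x^2*y has shape L^2 M (L != M), so D-series; mu = 7 gives D_7. f is A_3 but g is D_7, hence not right-equivalent.

No.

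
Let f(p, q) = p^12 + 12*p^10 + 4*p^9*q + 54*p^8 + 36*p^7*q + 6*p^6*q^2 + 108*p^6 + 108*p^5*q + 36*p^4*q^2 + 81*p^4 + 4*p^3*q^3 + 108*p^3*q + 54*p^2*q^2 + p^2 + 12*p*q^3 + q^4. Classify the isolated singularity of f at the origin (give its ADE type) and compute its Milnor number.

The Hessian of f at 0 is [[2, 0], [0, 0]] with rank 1, so corank 1. A Groebner basis of the Jacobian ideal J(f) in C{p,q} is {q^3, p}; counting standard monomials gives mu = 3. Corank 1: A-series; mu = 3 gives A_3.

Type A_{3}, Milnor number mu = 3.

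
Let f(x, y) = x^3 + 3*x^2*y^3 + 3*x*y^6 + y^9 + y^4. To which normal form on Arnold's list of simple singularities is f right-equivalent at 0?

The Hessian of f at 0 is [[0, 0], [0, 0]] with rank 0, so corank 2. A Groebner basis of the Jacobian ideal J(f) in C{x,y} is {y^3, x^2}; counting standard monomials gives mu = 6. Corank 2; j^3 = x^3 is a perfect cube, so E-series; the 4-jet and mu = 6 give E_6.

E_{6}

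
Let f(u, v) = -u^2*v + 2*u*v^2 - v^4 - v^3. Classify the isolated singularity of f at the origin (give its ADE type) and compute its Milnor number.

Type D_{5}, Milnor number mu = 5.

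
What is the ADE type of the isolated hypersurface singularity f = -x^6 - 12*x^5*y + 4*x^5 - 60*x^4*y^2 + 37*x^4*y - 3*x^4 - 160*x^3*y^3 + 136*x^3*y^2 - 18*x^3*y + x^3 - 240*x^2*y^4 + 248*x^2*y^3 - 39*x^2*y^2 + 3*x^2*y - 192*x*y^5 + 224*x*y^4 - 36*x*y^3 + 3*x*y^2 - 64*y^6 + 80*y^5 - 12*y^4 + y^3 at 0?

E_{8}

The Hessian of f at 0 has rank 0. Corank 2; j^3 = (x + y)^3 is a perfect cube, so E-series; the 5-jet and mu = 8 give E_8.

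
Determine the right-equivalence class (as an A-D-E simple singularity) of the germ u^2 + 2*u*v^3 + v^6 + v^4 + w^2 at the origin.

A_3

The Hessian of f at 0 has rank 2. Corank 1: A-series; mu = 3 gives A_3.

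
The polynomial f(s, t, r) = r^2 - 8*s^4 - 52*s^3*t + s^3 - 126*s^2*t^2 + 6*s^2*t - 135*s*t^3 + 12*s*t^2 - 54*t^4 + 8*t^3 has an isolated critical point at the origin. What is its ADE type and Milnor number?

Type E_{7}, Milnor number mu = 7.

The Hessian of f at 0 has rank 1. Corank 2; j^3 = (s + 2*t)^3 is a perfect cube, so E-series; the 4-jet and mu = 7 give E_7.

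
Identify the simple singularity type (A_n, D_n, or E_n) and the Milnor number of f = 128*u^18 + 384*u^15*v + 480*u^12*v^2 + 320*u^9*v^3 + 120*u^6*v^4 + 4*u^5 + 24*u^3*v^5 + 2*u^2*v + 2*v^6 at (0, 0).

Type D7, Milnor number mu = 7.

The Hessian of f at 0 is [[0, 0], [0, 0]] with rank 0, so corank 2. A Groebner basis of the Jacobian ideal J(f) in C{u,v} is {u^2/6 + v^5, u^3, u*v}; counting standard monomials gives mu = 7. Corank 2; j^3 = 2*u^2*v has shape L^2 M (L != M), so D-series; mu = 7 gives D_7.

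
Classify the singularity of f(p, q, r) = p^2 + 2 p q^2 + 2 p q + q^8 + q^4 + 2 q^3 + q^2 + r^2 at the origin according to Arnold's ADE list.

A7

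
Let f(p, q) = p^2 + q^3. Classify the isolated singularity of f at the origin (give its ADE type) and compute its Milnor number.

The Hessian of f at 0 has rank 1. Corank 1: A-series; mu = 2 gives A_2.

Type A2, Milnor number mu = 2.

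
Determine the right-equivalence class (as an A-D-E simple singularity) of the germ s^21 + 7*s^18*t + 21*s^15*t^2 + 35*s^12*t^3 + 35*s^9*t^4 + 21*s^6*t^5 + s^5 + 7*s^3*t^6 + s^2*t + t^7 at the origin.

The Hessian of f at 0 has rank 0. Corank 2; j^3 = s^2*t has shape L^2 M (L != M), so D-series; mu = 8 gives D_8.

D_{8}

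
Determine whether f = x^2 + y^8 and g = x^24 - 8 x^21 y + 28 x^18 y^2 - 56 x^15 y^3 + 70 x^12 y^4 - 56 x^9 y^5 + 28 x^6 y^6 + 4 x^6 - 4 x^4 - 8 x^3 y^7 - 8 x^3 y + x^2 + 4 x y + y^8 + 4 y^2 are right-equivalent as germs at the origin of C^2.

The Hessian of f at 0 is [[2, 0], [0, 0]] with rank 1, so corank 1. A Groebner basis of the Jacobian ideal J(f) in C{x,y} is {y^7, x}; counting standard monomials gives mu = 7. Corank 1: A-series; mu = 7 gives A_7. The Hessian of g at 0 is [[2, 4], [4, 8]] with rank 1, so corank 1. A Groebner basis of the Jacobian ideal J(g) in C{x,y} is {3*x^2/32 + 7*x*y/16 + y^4 + y^2/2, x^3 - x/2 - y, x^2*y + x/6 - 4*y^3/3 + y/3, x*y^2 - x/24 + 4*y^3/3 - y/12}; counting standard monomials gives mu = 7. Corank 1: A-series; mu = 7 gives A_7. Both have type A_7, hence right-equivalent.

Yes.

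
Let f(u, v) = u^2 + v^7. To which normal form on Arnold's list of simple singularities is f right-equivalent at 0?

A_6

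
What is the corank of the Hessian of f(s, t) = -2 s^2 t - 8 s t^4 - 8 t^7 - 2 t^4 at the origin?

2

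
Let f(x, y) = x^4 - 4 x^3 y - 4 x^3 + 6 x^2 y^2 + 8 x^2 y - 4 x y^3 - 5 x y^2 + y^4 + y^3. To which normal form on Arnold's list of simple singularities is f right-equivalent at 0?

The Hessian of f at 0 has rank 0. Corank 2; j^3 = -(x - y)*(2*x - y)^2 has shape L^2 M (L != M), so D-series; mu = 5 gives D_5.

D5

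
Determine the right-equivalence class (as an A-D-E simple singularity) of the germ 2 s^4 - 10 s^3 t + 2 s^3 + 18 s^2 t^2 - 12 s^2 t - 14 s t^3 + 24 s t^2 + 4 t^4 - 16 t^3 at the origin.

E7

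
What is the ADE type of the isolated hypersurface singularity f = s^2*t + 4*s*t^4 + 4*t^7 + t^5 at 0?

D6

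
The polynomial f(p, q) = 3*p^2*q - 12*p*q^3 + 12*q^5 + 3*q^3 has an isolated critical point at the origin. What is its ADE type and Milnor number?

Type D4, Milnor number mu = 4.

The Hessian of f at 0 is [[0, 0], [0, 0]] with rank 0, so corank 2. A Groebner basis of the Jacobian ideal J(f) in C{p,q} is {q^3, p^2 + 3*q^2, p*q}; counting standard monomials gives mu = 4. Corank 2; j^3 = 3*q*(p^2 + q^2) splits into three distinct lines over C (the quadratic factor has nonzero discriminant), so D_4.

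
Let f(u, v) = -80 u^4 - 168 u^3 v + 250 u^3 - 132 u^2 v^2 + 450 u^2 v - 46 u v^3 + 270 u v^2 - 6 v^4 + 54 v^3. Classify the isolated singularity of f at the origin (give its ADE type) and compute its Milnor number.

The Hessian of f at 0 has rank 0. Corank 2; j^3 = 2*(5*u + 3*v)^3 is a perfect cube, so E-series; the 4-jet and mu = 7 give E_7.

Type E7, Milnor number mu = 7.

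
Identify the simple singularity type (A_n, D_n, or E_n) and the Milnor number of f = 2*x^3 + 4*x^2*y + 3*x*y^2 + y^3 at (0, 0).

The Hessian of f at 0 is [[0, 0], [0, 0]] with rank 0, so corank 2. A Groebner basis of the Jacobian ideal J(f) in C{x,y} is {y^3, x^2 - 3*y^2/2, x*y + 3*y^2/2}; counting standard monomials gives mu = 4. Corank 2; j^3 = (x + y)*(2*x^2 + 2*x*y + y^2) splits into three distinct lines over C (the quadratic factor has nonzero discriminant), so D_4.

Type D_4, Milnor number mu = 4.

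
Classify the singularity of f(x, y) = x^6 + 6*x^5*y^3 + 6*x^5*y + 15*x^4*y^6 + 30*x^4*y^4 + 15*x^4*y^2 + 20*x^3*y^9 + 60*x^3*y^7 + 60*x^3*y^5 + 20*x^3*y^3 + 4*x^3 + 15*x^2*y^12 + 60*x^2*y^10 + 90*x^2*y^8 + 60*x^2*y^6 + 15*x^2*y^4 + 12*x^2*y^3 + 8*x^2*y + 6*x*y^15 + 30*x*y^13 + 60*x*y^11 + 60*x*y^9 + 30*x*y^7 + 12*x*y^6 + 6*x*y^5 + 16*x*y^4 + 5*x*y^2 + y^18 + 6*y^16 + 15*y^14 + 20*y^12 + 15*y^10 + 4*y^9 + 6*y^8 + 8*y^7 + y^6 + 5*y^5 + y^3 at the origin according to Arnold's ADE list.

The Hessian of f at 0 is [[0, 0], [0, 0]] with rank 0, so corank 2. A Groebner basis of the Jacobian ideal J(f) in C{x,y} is {2*x^2 + 3*x*y + y^4 + y^2, x^3 - 16*x^2 - 16*x*y + y^3/8 - 4*y^2, x^2*y + 64*x^2/3 + 64*x*y/3 - y^3/4 + 16*y^2/3, -64*x^2/3 + x*y^2 - 64*x*y/3 + y^3/2 - 16*y^2/3}; counting standard monomials gives mu = 7. Corank 2; j^3 = (x + y)*(2*x + y)^2 has shape L^2 M (L != M), so D-series; mu = 7 gives D_7.

D_7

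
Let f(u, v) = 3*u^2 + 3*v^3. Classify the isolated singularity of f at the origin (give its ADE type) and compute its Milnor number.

Type A_{2}, Milnor number mu = 2.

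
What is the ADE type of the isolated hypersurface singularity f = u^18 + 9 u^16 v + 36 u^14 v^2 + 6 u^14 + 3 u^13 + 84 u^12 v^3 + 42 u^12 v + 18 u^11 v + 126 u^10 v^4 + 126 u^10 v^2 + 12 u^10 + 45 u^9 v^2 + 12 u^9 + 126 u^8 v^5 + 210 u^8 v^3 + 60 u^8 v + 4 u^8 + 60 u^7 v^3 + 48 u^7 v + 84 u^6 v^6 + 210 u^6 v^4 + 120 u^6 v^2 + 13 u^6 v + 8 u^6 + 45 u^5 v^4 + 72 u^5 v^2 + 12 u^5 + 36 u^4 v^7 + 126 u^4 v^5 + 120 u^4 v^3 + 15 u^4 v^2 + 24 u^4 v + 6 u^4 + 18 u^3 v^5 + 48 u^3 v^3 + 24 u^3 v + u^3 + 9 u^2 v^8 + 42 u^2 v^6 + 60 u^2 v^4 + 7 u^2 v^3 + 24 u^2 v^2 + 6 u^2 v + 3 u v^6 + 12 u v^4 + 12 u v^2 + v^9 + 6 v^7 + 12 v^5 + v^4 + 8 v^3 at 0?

E_6

The Hessian of f at 0 has rank 0. Corank 2; j^3 = (u + 2*v)^3 is a perfect cube, so E-series; the 4-jet and mu = 6 give E_6.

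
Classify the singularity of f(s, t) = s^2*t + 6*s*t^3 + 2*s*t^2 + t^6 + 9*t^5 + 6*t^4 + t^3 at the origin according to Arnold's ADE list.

D_{7}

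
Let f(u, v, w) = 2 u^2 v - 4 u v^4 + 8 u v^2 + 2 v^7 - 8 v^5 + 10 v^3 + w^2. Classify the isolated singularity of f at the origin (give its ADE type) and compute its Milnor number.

Type D_4, Milnor number mu = 4.

The Hessian of f at 0 is [[0, 0, 0], [0, 0, 0], [0, 0, 2]] with rank 1, so corank 2. A Groebner basis of the Jacobian ideal J(f) in C{u,v,w} is {v^3, u^2 - v^2, u*v + 2*v^2, w}; counting standard monomials gives mu = 4. Corank 2; j^3 = 2*v*(u^2 + 4*u*v + 5*v^2) splits into three distinct lines over C (the quadratic factor has nonzero discriminant), so D_4.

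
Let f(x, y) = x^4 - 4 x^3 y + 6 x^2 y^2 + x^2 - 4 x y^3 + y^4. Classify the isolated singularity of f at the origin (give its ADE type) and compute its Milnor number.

Type A_3, Milnor number mu = 3.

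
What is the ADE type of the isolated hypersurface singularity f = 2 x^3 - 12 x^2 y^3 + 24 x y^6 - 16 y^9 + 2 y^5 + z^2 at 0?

E_{8}

The Hessian of f at 0 has rank 1. Corank 2; j^3 = 2*x^3 is a perfect cube, so E-series; the 5-jet and mu = 8 give E_8.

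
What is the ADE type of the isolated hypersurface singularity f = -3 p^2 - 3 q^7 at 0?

A_{6}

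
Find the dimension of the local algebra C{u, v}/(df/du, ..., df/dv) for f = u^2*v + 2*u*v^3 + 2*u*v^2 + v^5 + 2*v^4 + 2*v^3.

The Hessian of f at 0 has rank 0. Corank 2; j^3 = v*(u^2 + 2*u*v + 2*v^2) splits into three distinct lines over C (the quadratic factor has nonzero discriminant), so D_4.

4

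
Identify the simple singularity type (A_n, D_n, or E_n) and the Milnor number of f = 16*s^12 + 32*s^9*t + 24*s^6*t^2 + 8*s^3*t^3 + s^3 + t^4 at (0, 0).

Type E_6, Milnor number mu = 6.

The Hessian of f at 0 has rank 0. Corank 2; j^3 = s^3 is a perfect cube, so E-series; the 4-jet and mu = 6 give E_6.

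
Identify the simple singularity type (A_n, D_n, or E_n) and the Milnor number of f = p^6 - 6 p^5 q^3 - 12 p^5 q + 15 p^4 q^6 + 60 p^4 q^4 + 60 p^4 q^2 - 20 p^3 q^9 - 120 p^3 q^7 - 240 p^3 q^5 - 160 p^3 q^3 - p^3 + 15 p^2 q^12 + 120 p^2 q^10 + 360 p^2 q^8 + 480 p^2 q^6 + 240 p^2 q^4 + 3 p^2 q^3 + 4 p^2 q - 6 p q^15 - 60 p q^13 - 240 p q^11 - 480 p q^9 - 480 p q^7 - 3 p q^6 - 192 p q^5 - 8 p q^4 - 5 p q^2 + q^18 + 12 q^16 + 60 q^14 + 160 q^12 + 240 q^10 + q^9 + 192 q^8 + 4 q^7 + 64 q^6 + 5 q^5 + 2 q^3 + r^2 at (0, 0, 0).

The Hessian of f at 0 is [[0, 0, 0], [0, 0, 0], [0, 0, 2]] with rank 1, so corank 2. A Groebner basis of the Jacobian ideal J(f) in C{p,q,r} is {p^2 - 3*p*q + q^4 + 2*q^2, p^3 + p^2/2 - p*q - q^3 + q^2/2, p^2*q + p^2/3 - 2*p*q/3 - q^3 + q^2/3, p^2/6 + p*q^2 - p*q/3 - q^3 + q^2/6, r}; counting standard monomials gives mu = 7. Corank 2; j^3 = -(p - 2*q)*(p - q)^2 has shape L^2 M (L != M), so D-series; mu = 7 gives D_7.

Type D_7, Milnor number mu = 7.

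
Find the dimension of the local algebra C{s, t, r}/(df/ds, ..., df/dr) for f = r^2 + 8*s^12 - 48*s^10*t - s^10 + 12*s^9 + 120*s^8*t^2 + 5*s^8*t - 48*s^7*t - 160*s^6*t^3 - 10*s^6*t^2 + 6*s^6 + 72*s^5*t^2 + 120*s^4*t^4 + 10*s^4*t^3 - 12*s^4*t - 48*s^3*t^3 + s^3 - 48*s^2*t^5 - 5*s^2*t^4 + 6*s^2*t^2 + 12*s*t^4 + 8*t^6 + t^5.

8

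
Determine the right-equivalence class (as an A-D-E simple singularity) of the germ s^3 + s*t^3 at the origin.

E_7

The Hessian of f at 0 is [[0, 0], [0, 0]] with rank 0, so corank 2. A Groebner basis of the Jacobian ideal J(f) in C{s,t} is {s^3, s*t^2, 3*s^2 + t^3}; counting standard monomials gives mu = 7. Corank 2; j^3 = s^3 is a perfect cube, so E-series; the 4-jet and mu = 7 give E_7.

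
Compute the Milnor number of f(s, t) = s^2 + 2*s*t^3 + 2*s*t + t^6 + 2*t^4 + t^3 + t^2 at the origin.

The Hessian of f at 0 is [[2, 2], [2, 2]] with rank 1, so corank 1. A Groebner basis of the Jacobian ideal J(f) in C{s,t} is {t^2, s + t}; counting standard monomials gives mu = 2. Corank 1: A-series; mu = 2 gives A_2.

2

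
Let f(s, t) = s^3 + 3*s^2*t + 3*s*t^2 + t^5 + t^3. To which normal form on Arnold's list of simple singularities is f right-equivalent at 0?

E8

The Hessian of f at 0 is [[0, 0], [0, 0]] with rank 0, so corank 2. A Groebner basis of the Jacobian ideal J(f) in C{s,t} is {t^4, s^2 + 2*s*t + t^2}; counting standard monomials gives mu = 8. Corank 2; j^3 = (s + t)^3 is a perfect cube, so E-series; the 5-jet and mu = 8 give E_8.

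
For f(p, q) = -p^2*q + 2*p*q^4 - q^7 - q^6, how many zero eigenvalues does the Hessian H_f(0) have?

The Hessian at 0 is [[0, 0], [0, 0]] of rank 0; hence corank 2.

2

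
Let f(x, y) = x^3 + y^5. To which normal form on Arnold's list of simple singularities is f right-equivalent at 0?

E_{8}

The Hessian of f at 0 has rank 0. Corank 2; j^3 = x^3 is a perfect cube, so E-series; the 5-jet and mu = 8 give E_8.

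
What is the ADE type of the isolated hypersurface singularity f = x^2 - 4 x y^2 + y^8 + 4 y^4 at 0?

A_{7}

The Hessian of f at 0 has rank 1. Corank 1: A-series; mu = 7 gives A_7.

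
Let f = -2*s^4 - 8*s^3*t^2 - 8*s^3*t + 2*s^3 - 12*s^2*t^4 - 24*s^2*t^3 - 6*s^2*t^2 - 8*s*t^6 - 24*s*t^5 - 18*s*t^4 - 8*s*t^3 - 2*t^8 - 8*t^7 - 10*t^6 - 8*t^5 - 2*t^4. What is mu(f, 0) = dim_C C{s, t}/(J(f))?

The Hessian of f at 0 is [[0, 0], [0, 0]] with rank 0, so corank 2. A Groebner basis of the Jacobian ideal J(f) in C{s,t} is {s^3, s^2*t, s^2/2 + s*t^2, -3*s^2/2 + t^3}; counting standard monomials gives mu = 6. Corank 2; j^3 = 2*s^3 is a perfect cube, so E-series; the 4-jet and mu = 6 give E_6.

6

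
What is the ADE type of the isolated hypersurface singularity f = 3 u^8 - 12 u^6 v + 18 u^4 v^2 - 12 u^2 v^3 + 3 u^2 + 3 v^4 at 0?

A3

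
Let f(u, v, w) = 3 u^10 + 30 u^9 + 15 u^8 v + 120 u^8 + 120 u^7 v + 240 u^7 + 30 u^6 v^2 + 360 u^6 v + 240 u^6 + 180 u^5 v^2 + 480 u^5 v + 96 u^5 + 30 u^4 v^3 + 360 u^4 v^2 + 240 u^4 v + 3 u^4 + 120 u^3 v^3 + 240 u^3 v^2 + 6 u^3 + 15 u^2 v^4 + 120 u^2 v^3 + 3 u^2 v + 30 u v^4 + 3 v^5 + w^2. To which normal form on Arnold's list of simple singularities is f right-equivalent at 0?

D_{6}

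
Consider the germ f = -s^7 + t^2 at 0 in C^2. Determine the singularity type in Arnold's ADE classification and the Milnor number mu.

Type A6, Milnor number mu = 6.

The Hessian of f at 0 is [[0, 0], [0, 2]] with rank 1, so corank 1. A Groebner basis of the Jacobian ideal J(f) in C{s,t} is {s^6, t}; counting standard monomials gives mu = 6. Corank 1: A-series; mu = 6 gives A_6.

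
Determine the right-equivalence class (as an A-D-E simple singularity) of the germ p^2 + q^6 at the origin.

A_5

The Hessian of f at 0 has rank 1. Corank 1: A-series; mu = 5 gives A_5.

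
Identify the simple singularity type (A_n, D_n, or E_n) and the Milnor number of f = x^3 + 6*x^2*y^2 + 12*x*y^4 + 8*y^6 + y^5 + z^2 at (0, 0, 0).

Type E_{8}, Milnor number mu = 8.

The Hessian of f at 0 has rank 1. Corank 2; j^3 = x^3 is a perfect cube, so E-series; the 5-jet and mu = 8 give E_8.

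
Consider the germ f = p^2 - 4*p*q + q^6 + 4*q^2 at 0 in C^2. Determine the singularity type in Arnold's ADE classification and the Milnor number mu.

Type A_{5}, Milnor number mu = 5.

The Hessian of f at 0 has rank 1. Corank 1: A-series; mu = 5 gives A_5.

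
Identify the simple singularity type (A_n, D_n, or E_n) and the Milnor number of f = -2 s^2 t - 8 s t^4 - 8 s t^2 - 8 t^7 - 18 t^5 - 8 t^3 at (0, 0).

The Hessian of f at 0 is [[0, 0], [0, 0]] with rank 0, so corank 2. A Groebner basis of the Jacobian ideal J(f) in C{s,t} is {s*t/2 + t^4 + t^2, s*t^2 + 2*t^3, s^2 + 3*s*t/2 - t^2}; counting standard monomials gives mu = 6. Corank 2; j^3 = -2*t*(s + 2*t)^2 has shape L^2 M (L != M), so D-series; mu = 6 gives D_6.

Type D_6, Milnor number mu = 6.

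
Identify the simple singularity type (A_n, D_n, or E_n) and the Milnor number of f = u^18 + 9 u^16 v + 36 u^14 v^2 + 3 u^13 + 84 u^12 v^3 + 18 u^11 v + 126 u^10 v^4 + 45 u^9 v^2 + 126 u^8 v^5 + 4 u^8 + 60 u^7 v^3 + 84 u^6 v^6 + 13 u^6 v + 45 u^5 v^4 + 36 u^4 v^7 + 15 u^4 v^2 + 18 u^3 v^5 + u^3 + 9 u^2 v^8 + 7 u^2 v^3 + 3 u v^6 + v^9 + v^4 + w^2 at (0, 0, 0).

Type E_{6}, Milnor number mu = 6.

The Hessian of f at 0 is [[0, 0, 0], [0, 0, 0], [0, 0, 2]] with rank 1, so corank 2. A Groebner basis of the Jacobian ideal J(f) in C{u,v,w} is {v^3, u^2, w}; counting standard monomials gives mu = 6. Corank 2; j^3 = u^3 is a perfect cube, so E-series; the 4-jet and mu = 6 give E_6.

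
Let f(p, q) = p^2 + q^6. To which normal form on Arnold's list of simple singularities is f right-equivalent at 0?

The Hessian of f at 0 has rank 1. Corank 1: A-series; mu = 5 gives A_5.

A5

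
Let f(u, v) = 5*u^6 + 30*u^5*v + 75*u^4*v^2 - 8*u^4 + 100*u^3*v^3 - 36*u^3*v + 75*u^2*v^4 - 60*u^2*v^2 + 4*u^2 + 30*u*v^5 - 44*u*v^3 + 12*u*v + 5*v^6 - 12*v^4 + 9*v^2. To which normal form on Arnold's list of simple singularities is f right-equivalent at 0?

A_5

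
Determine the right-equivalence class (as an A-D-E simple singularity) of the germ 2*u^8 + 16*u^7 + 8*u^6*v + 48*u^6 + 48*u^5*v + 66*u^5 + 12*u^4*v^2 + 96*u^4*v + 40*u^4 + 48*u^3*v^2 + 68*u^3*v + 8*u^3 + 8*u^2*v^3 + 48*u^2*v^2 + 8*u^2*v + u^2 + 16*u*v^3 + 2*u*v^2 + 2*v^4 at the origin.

A_3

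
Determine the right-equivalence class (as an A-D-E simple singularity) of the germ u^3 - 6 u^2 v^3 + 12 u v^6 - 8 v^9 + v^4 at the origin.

The Hessian of f at 0 has rank 0. Corank 2; j^3 = u^3 is a perfect cube, so E-series; the 4-jet and mu = 6 give E_6.

E6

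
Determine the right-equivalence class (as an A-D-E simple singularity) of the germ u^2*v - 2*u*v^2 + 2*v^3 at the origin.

D_{4}

The Hessian of f at 0 is [[0, 0], [0, 0]] with rank 0, so corank 2. A Groebner basis of the Jacobian ideal J(f) in C{u,v} is {v^3, u^2 + 2*v^2, u*v - v^2}; counting standard monomials gives mu = 4. Corank 2; j^3 = v*(u^2 - 2*u*v + 2*v^2) splits into three distinct lines over C (the quadratic factor has nonzero discriminant), so D_4.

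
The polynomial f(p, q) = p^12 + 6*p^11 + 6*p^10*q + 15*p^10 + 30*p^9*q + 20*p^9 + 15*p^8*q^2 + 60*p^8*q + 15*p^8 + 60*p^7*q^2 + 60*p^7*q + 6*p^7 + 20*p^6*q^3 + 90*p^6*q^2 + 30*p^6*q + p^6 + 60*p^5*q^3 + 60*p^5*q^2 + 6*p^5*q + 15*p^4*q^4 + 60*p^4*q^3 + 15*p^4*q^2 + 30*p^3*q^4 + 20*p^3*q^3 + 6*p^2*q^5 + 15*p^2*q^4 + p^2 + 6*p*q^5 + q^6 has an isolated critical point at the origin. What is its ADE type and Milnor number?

The Hessian of f at 0 is [[2, 0], [0, 0]] with rank 1, so corank 1. A Groebner basis of the Jacobian ideal J(f) in C{p,q} is {q^5, p}; counting standard monomials gives mu = 5. Corank 1: A-series; mu = 5 gives A_5.

Type A_5, Milnor number mu = 5.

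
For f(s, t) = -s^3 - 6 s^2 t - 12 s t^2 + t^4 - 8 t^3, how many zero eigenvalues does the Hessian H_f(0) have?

2

Hessian at 0 has rank 0.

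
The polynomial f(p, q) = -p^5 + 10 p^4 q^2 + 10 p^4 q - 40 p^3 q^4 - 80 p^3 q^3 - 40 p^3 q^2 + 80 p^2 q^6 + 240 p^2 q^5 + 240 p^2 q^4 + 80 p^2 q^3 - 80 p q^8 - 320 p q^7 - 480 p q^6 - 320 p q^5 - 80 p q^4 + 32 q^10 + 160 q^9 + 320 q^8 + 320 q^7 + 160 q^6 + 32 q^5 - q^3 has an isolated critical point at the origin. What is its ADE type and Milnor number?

The Hessian of f at 0 is [[0, 0], [0, 0]] with rank 0, so corank 2. A Groebner basis of the Jacobian ideal J(f) in C{p,q} is {p^4 - 8*p^3*q, q^2}; counting standard monomials gives mu = 8. Corank 2; j^3 = -q^3 is a perfect cube, so E-series; the 5-jet and mu = 8 give E_8.

Type E_{8}, Milnor number mu = 8.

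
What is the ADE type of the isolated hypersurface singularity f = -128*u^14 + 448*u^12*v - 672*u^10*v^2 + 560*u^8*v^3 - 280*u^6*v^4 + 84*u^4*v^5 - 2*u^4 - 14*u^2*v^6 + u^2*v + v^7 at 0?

The Hessian of f at 0 has rank 0. Corank 2; j^3 = u^2*v has shape L^2 M (L != M), so D-series; mu = 8 gives D_8.

D_{8}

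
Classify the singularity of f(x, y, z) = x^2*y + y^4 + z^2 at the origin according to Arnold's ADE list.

D_5

The Hessian of f at 0 has rank 1. Corank 2; j^3 = x^2*y has shape L^2 M (L != M), so D-series; mu = 5 gives D_5.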